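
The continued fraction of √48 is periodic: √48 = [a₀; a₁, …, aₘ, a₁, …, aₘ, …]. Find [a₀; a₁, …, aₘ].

[6; 1, 12]

a₀ = ⌊√48⌋ = 6.
With m₀=0, d₀=1 and mₖ₊₁ = dₖaₖ − mₖ, dₖ₊₁ = (n − mₖ₊₁²)/dₖ, aₖ₊₁ = ⌊(a₀+mₖ₊₁)/dₖ₊₁⌋:
  k=1: m=6, d=12, a=1
  k=2: m=6, d=1, a=12
d=1 and a=2a₀=12 at k=2, so the next step gives (m, d) = (6, 12) again — its k=1 value — and the period has length 2.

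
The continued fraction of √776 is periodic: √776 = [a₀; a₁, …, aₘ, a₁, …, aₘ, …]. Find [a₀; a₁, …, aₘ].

[27; 1, 5, 1, 54]

a₀ = ⌊√776⌋ = 27.
With m₀=0, d₀=1 and mₖ₊₁ = dₖaₖ − mₖ, dₖ₊₁ = (n − mₖ₊₁²)/dₖ, aₖ₊₁ = ⌊(a₀+mₖ₊₁)/dₖ₊₁⌋:
  k=1: m=27, d=47, a=1
  k=2: m=20, d=8, a=5
  k=3: m=20, d=47, a=1
  k=4: m=27, d=1, a=54
d=1 and a=2a₀=54 at k=4, so the next step gives (m, d) = (27, 47) again — its k=1 value — and the period has length 4.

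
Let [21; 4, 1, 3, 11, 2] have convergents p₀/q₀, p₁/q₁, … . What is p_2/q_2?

106/5

Using pₖ = aₖpₖ₋₁ + pₖ₋₂, qₖ = aₖqₖ₋₁ + qₖ₋₂ (with p₋₁=1, p₋₂=0, q₋₁=0, q₋₂=1):
  k=0: a=21, p=21, q=1
  k=1: a=4, p=85, q=4
  k=2: a=1, p=106, q=5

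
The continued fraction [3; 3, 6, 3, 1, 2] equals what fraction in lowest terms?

723/218

Fold from the inside: start with 2/1.
  1 + 1/2 = 3/2
  3 + 2/3 = 11/3
  6 + 3/11 = 69/11
  3 + 11/69 = 218/69
  3 + 69/218 = 723/218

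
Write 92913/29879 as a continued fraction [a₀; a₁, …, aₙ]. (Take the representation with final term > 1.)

92913 = 3*29879 + 3276
29879 = 9*3276 + 395
3276 = 8*395 + 116
395 = 3*116 + 47
116 = 2*47 + 22
47 = 2*22 + 3
22 = 7*3 + 1
3 = 3*1 + 0  (stop)
So 92913/29879 = [3; 9, 8, 3, 2, 2, 7, 3].

[3; 9, 8, 3, 2, 2, 7, 3]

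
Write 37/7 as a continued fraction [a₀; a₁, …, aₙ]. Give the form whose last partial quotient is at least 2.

[5; 3, 2]

37 = 5×7 + 2
7 = 3×2 + 1
2 = 2×1 + 0  (stop)
So 37/7 = [5; 3, 2].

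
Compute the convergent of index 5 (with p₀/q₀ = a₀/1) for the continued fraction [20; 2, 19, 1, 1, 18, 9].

30342/1481

Using pₖ = aₖpₖ₋₁ + pₖ₋₂, qₖ = aₖqₖ₋₁ + qₖ₋₂ (with p₋₁=1, p₋₂=0, q₋₁=0, q₋₂=1):
  k=0: a=20, p=20, q=1
  k=1: a=2, p=41, q=2
  k=2: a=19, p=799, q=39
  k=3: a=1, p=840, q=41
  k=4: a=1, p=1639, q=80
  k=5: a=18, p=30342, q=1481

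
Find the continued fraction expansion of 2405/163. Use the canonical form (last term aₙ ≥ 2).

[14; 1, 3, 13, 3]

2405 = 14·163 + 123
163 = 1·123 + 40
123 = 3·40 + 3
40 = 13·3 + 1
3 = 3·1 + 0  (stop)
So 2405/163 = [14; 1, 3, 13, 3].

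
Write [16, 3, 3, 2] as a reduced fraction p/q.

375/23

Using pₖ = aₖpₖ₋₁ + pₖ₋₂ and qₖ = aₖqₖ₋₁ + qₖ₋₂:
  k=0: a=16, p=16, q=1
  k=1: a=3, p=49, q=3
  k=2: a=3, p=163, q=10
  k=3: a=2, p=375, q=23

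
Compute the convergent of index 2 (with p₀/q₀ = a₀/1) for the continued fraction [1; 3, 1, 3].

Using pₖ = aₖpₖ₋₁ + pₖ₋₂, qₖ = aₖqₖ₋₁ + qₖ₋₂ (with p₋₁=1, p₋₂=0, q₋₁=0, q₋₂=1):
  k=0: a=1, p=1, q=1
  k=1: a=3, p=4, q=3
  k=2: a=1, p=5, q=4

5/4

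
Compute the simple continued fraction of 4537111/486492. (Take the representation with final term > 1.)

[9; 3, 15, 5, 8, 18, 14]

4537111 = 9×486492 + 158683
486492 = 3×158683 + 10443
158683 = 15×10443 + 2038
10443 = 5×2038 + 253
2038 = 8×253 + 14
253 = 18×14 + 1
14 = 14×1 + 0  (stop)
So 4537111/486492 = [9; 3, 15, 5, 8, 18, 14].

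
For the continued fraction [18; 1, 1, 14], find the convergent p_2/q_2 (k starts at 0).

37/2

Using pₖ = aₖpₖ₋₁ + pₖ₋₂, qₖ = aₖqₖ₋₁ + qₖ₋₂ (with p₋₁=1, p₋₂=0, q₋₁=0, q₋₂=1):
  k=0: a=18, p=18, q=1
  k=1: a=1, p=19, q=1
  k=2: a=1, p=37, q=2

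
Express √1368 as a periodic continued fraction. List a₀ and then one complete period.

[36; 1, 72]

a₀ = ⌊√1368⌋ = 36.
With m₀=0, d₀=1 and mₖ₊₁ = dₖaₖ − mₖ, dₖ₊₁ = (n − mₖ₊₁²)/dₖ, aₖ₊₁ = ⌊(a₀+mₖ₊₁)/dₖ₊₁⌋:
  k=1: m=36, d=72, a=1
  k=2: m=36, d=1, a=72
d=1 and a=2a₀=72 at k=2, so the next step gives (m, d) = (36, 72) again — its k=1 value — and the period has length 2.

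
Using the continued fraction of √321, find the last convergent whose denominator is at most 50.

√321 = [17; 1, 10, 1, 34, …] (period length 4).
Convergents:
  p_0/q_0 = 17/1
  p_1/q_1 = 18/1
  p_2/q_2 = 197/11
  p_3/q_3 = 215/12
  p_4/q_4 = 7507/419
q_3 = 12 ≤ 50 < 419 = q_4, so the answer is 215/12.

215/12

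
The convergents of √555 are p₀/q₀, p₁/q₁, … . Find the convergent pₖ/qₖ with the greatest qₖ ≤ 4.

47/2

√555 = [23; 1, 1, 3, 1, 3, 1, 1, 46, …] (period length 8).
Convergents:
  p_0/q_0 = 23/1
  p_1/q_1 = 24/1
  p_2/q_2 = 47/2
  p_3/q_3 = 165/7
q_2 = 2 ≤ 4 < 7 = q_3, so the answer is 47/2.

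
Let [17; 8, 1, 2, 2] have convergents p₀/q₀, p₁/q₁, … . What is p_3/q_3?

Using pₖ = aₖpₖ₋₁ + pₖ₋₂, qₖ = aₖqₖ₋₁ + qₖ₋₂ (with p₋₁=1, p₋₂=0, q₋₁=0, q₋₂=1):
  k=0: a=17, p=17, q=1
  k=1: a=8, p=137, q=8
  k=2: a=1, p=154, q=9
  k=3: a=2, p=445, q=26

445/26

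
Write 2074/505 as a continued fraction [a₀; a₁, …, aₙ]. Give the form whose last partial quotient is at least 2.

2074 = 4·505 + 54
505 = 9·54 + 19
54 = 2·19 + 16
19 = 1·16 + 3
16 = 5·3 + 1
3 = 3·1 + 0  (stop)
So 2074/505 = [4; 9, 2, 1, 5, 3].

[4; 9, 2, 1, 5, 3]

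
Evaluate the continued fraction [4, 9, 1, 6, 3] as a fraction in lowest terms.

890/217

Using pₖ = aₖpₖ₋₁ + pₖ₋₂ and qₖ = aₖqₖ₋₁ + qₖ₋₂:
  k=0: a=4, p=4, q=1
  k=1: a=9, p=37, q=9
  k=2: a=1, p=41, q=10
  k=3: a=6, p=283, q=69
  k=4: a=3, p=890, q=217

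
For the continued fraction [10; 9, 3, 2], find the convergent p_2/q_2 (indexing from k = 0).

283/28

Using pₖ = aₖpₖ₋₁ + pₖ₋₂, qₖ = aₖqₖ₋₁ + qₖ₋₂ (with p₋₁=1, p₋₂=0, q₋₁=0, q₋₂=1):
  k=0: a=10, p=10, q=1
  k=1: a=9, p=91, q=9
  k=2: a=3, p=283, q=28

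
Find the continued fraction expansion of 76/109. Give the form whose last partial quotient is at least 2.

76 = 0*109 + 76
109 = 1*76 + 33
76 = 2*33 + 10
33 = 3*10 + 3
10 = 3*3 + 1
3 = 3*1 + 0  (stop)
So 76/109 = [0; 1, 2, 3, 3, 3].

[0; 1, 2, 3, 3, 3]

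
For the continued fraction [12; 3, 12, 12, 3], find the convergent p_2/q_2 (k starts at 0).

456/37

Using pₖ = aₖpₖ₋₁ + pₖ₋₂, qₖ = aₖqₖ₋₁ + qₖ₋₂ (with p₋₁=1, p₋₂=0, q₋₁=0, q₋₂=1):
  k=0: a=12, p=12, q=1
  k=1: a=3, p=37, q=3
  k=2: a=12, p=456, q=37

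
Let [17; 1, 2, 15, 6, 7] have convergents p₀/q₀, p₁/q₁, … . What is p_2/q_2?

Using pₖ = aₖpₖ₋₁ + pₖ₋₂, qₖ = aₖqₖ₋₁ + qₖ₋₂ (with p₋₁=1, p₋₂=0, q₋₁=0, q₋₂=1):
  k=0: a=17, p=17, q=1
  k=1: a=1, p=18, q=1
  k=2: a=2, p=53, q=3

53/3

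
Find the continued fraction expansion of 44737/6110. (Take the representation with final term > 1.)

[7; 3, 9, 2, 2, 3, 12]

44737 = 7×6110 + 1967
6110 = 3×1967 + 209
1967 = 9×209 + 86
209 = 2×86 + 37
86 = 2×37 + 12
37 = 3×12 + 1
12 = 12×1 + 0  (stop)
So 44737/6110 = [7; 3, 9, 2, 2, 3, 12].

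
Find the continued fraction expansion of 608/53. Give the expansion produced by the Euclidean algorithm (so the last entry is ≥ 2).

608 = 11×53 + 25
53 = 2×25 + 3
25 = 8×3 + 1
3 = 3×1 + 0  (stop)
So 608/53 = [11; 2, 8, 3].

[11; 2, 8, 3]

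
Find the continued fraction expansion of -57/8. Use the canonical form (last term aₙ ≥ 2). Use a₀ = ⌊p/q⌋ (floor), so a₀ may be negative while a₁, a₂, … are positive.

-57 = -8×8 + 7
8 = 1×7 + 1
7 = 7×1 + 0  (stop)
So -57/8 = [-8; 1, 7].

[-8; 1, 7]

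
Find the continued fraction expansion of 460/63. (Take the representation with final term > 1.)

[7; 3, 3, 6]

460 = 7*63 + 19
63 = 3*19 + 6
19 = 3*6 + 1
6 = 6*1 + 0  (stop)
So 460/63 = [7; 3, 3, 6].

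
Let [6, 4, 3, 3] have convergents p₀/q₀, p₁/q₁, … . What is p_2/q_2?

81/13

Using pₖ = aₖpₖ₋₁ + pₖ₋₂, qₖ = aₖqₖ₋₁ + qₖ₋₂ (with p₋₁=1, p₋₂=0, q₋₁=0, q₋₂=1):
  k=0: a=6, p=6, q=1
  k=1: a=4, p=25, q=4
  k=2: a=3, p=81, q=13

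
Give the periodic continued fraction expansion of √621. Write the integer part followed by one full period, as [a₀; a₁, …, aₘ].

a₀ = ⌊√621⌋ = 24.
With m₀=0, d₀=1 and mₖ₊₁ = dₖaₖ − mₖ, dₖ₊₁ = (n − mₖ₊₁²)/dₖ, aₖ₊₁ = ⌊(a₀+mₖ₊₁)/dₖ₊₁⌋:
  k=1: m=24, d=45, a=1
  k=2: m=21, d=4, a=11
  k=3: m=23, d=23, a=2
  k=4: m=23, d=4, a=11
  k=5: m=21, d=45, a=1
  k=6: m=24, d=1, a=48
d=1 and a=2a₀=48 at k=6, so the next step gives (m, d) = (24, 45) again — its k=1 value — and the period has length 6.

[24; 1, 11, 2, 11, 1, 48]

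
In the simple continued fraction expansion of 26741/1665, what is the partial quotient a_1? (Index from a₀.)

26741 = 16·1665 + 101   →  a_0 = 16
1665 = 16·101 + 49   →  a_1 = 16

16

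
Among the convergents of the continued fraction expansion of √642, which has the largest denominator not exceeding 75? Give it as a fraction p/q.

√642 = [25; 2, 1, 24, 1, 2, 50, …] (period length 6).
Convergents:
  p_0/q_0 = 25/1
  p_1/q_1 = 51/2
  p_2/q_2 = 76/3
  p_3/q_3 = 1875/74
  p_4/q_4 = 1951/77
q_3 = 74 ≤ 75 < 77 = q_4, so the answer is 1875/74.

1875/74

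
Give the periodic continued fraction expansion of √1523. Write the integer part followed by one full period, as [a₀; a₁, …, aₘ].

[39; 39, 78]

a₀ = ⌊√1523⌋ = 39.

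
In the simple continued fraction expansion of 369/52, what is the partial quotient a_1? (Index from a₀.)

369 = 7·52 + 5   →  a_0 = 7
52 = 10·5 + 2   →  a_1 = 10

10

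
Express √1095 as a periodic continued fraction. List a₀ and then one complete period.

a₀ = ⌊√1095⌋ = 33.
With m₀=0, d₀=1 and mₖ₊₁ = dₖaₖ − mₖ, dₖ₊₁ = (n − mₖ₊₁²)/dₖ, aₖ₊₁ = ⌊(a₀+mₖ₊₁)/dₖ₊₁⌋:
  k=1: m=33, d=6, a=11
  k=2: m=33, d=1, a=66
d=1 and a=2a₀=66 at k=2, so the next step gives (m, d) = (33, 6) again — its k=1 value — and the period has length 2.

[33; 11, 66]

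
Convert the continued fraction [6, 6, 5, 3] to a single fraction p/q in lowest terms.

Using pₖ = aₖpₖ₋₁ + pₖ₋₂ and qₖ = aₖqₖ₋₁ + qₖ₋₂:
  k=0: a=6, p=6, q=1
  k=1: a=6, p=37, q=6
  k=2: a=5, p=191, q=31
  k=3: a=3, p=610, q=99

610/99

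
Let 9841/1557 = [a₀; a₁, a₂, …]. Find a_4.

9841 = 6·1557 + 499   →  a_0 = 6
1557 = 3·499 + 60   →  a_1 = 3
499 = 8·60 + 19   →  a_2 = 8
60 = 3·19 + 3   →  a_3 = 3
19 = 6·3 + 1   →  a_4 = 6

6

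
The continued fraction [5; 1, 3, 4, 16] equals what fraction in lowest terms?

Fold from the inside: start with 16/1.
  4 + 1/16 = 65/16
  3 + 16/65 = 211/65
  1 + 65/211 = 276/211
  5 + 211/276 = 1591/276

1591/276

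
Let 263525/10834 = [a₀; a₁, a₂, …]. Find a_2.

11

263525 = 24·10834 + 3509   →  a_0 = 24
10834 = 3·3509 + 307   →  a_1 = 3
3509 = 11·307 + 132   →  a_2 = 11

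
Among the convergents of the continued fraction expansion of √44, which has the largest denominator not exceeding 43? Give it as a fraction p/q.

199/30

√44 = [6; 1, 1, 1, 2, 1, 1, 1, 12, …] (period length 8).
Convergents:
  p_0/q_0 = 6/1
  p_1/q_1 = 7/1
  p_2/q_2 = 13/2
  p_3/q_3 = 20/3
  p_4/q_4 = 53/8
  p_5/q_5 = 73/11
  p_6/q_6 = 126/19
  p_7/q_7 = 199/30
  p_8/q_8 = 2514/379
q_7 = 30 ≤ 43 < 379 = q_8, so the answer is 199/30.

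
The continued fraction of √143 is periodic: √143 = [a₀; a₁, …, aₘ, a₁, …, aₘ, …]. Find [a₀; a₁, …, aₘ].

[11; 1, 22]

a₀ = ⌊√143⌋ = 11.
With m₀=0, d₀=1 and mₖ₊₁ = dₖaₖ − mₖ, dₖ₊₁ = (n − mₖ₊₁²)/dₖ, aₖ₊₁ = ⌊(a₀+mₖ₊₁)/dₖ₊₁⌋:
  k=1: m=11, d=22, a=1
  k=2: m=11, d=1, a=22
d=1 and a=2a₀=22 at k=2, so the next step gives (m, d) = (11, 22) again — its k=1 value — and the period has length 2.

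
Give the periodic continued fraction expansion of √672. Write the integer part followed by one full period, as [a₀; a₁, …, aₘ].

[25; 1, 11, 1, 50]

a₀ = ⌊√672⌋ = 25.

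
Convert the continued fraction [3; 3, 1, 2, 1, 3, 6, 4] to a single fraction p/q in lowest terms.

4771/1460

Using pₖ = aₖpₖ₋₁ + pₖ₋₂ and qₖ = aₖqₖ₋₁ + qₖ₋₂:
  k=0: a=3, p=3, q=1
  k=1: a=3, p=10, q=3
  k=2: a=1, p=13, q=4
  k=3: a=2, p=36, q=11
  k=4: a=1, p=49, q=15
  k=5: a=3, p=183, q=56
  k=6: a=6, p=1147, q=351
  k=7: a=4, p=4771, q=1460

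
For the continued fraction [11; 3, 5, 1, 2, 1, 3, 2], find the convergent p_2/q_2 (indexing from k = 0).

Using pₖ = aₖpₖ₋₁ + pₖ₋₂, qₖ = aₖqₖ₋₁ + qₖ₋₂ (with p₋₁=1, p₋₂=0, q₋₁=0, q₋₂=1):
  k=0: a=11, p=11, q=1
  k=1: a=3, p=34, q=3
  k=2: a=5, p=181, q=16

181/16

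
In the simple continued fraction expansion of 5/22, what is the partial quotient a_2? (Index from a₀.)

2

5 = 0·22 + 5   →  a_0 = 0
22 = 4·5 + 2   →  a_1 = 4
5 = 2·2 + 1   →  a_2 = 2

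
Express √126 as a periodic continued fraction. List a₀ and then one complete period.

a₀ = ⌊√126⌋ = 11.
With m₀=0, d₀=1 and mₖ₊₁ = dₖaₖ − mₖ, dₖ₊₁ = (n − mₖ₊₁²)/dₖ, aₖ₊₁ = ⌊(a₀+mₖ₊₁)/dₖ₊₁⌋:
  k=1: m=11, d=5, a=4
  k=2: m=9, d=9, a=2
  k=3: m=9, d=5, a=4
  k=4: m=11, d=1, a=22
d=1 and a=2a₀=22 at k=4, so the next step gives (m, d) = (11, 5) again — its k=1 value — and the period has length 4.

[11; 4, 2, 4, 22]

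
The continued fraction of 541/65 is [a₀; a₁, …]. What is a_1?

541 = 8·65 + 21   →  a_0 = 8
65 = 3·21 + 2   →  a_1 = 3

3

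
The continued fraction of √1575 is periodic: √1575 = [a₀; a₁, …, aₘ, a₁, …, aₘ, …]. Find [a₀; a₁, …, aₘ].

[39; 1, 2, 5, 2, 1, 78]

a₀ = ⌊√1575⌋ = 39.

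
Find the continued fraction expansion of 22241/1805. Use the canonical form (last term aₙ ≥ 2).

22241 = 12*1805 + 581
1805 = 3*581 + 62
581 = 9*62 + 23
62 = 2*23 + 16
23 = 1*16 + 7
16 = 2*7 + 2
7 = 3*2 + 1
2 = 2*1 + 0  (stop)
So 22241/1805 = [12; 3, 9, 2, 1, 2, 3, 2].

[12; 3, 9, 2, 1, 2, 3, 2]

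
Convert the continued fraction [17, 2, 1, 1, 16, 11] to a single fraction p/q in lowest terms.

Fold from the inside: start with 11/1.
  16 + 1/11 = 177/11
  1 + 11/177 = 188/177
  1 + 177/188 = 365/188
  2 + 188/365 = 918/365
  17 + 365/918 = 15971/918

15971/918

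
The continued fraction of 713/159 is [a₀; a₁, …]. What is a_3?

713 = 4·159 + 77   →  a_0 = 4
159 = 2·77 + 5   →  a_1 = 2
77 = 15·5 + 2   →  a_2 = 15
5 = 2·2 + 1   →  a_3 = 2

2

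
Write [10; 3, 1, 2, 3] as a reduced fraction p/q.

Fold from the inside: start with 3/1.
  2 + 1/3 = 7/3
  1 + 3/7 = 10/7
  3 + 7/10 = 37/10
  10 + 10/37 = 380/37

380/37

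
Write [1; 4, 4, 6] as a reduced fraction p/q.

Fold from the inside: start with 6/1.
  4 + 1/6 = 25/6
  4 + 6/25 = 106/25
  1 + 25/106 = 131/106

131/106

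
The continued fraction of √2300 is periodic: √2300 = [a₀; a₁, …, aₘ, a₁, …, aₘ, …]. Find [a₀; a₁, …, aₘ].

[47; 1, 22, 1, 94]

a₀ = ⌊√2300⌋ = 47.
With m₀=0, d₀=1 and mₖ₊₁ = dₖaₖ − mₖ, dₖ₊₁ = (n − mₖ₊₁²)/dₖ, aₖ₊₁ = ⌊(a₀+mₖ₊₁)/dₖ₊₁⌋:
  k=1: m=47, d=91, a=1
  k=2: m=44, d=4, a=22
  k=3: m=44, d=91, a=1
  k=4: m=47, d=1, a=94
d=1 and a=2a₀=94 at k=4, so the next step gives (m, d) = (47, 91) again — its k=1 value — and the period has length 4.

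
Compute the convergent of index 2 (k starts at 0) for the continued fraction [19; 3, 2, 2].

Using pₖ = aₖpₖ₋₁ + pₖ₋₂, qₖ = aₖqₖ₋₁ + qₖ₋₂ (with p₋₁=1, p₋₂=0, q₋₁=0, q₋₂=1):
  k=0: a=19, p=19, q=1
  k=1: a=3, p=58, q=3
  k=2: a=2, p=135, q=7

135/7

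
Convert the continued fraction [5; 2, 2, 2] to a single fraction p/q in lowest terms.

65/12

Fold from the inside: start with 2/1.
  2 + 1/2 = 5/2
  2 + 2/5 = 12/5
  5 + 5/12 = 65/12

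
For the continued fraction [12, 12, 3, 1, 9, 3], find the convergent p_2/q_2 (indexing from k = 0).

Using pₖ = aₖpₖ₋₁ + pₖ₋₂, qₖ = aₖqₖ₋₁ + qₖ₋₂ (with p₋₁=1, p₋₂=0, q₋₁=0, q₋₂=1):
  k=0: a=12, p=12, q=1
  k=1: a=12, p=145, q=12
  k=2: a=3, p=447, q=37

447/37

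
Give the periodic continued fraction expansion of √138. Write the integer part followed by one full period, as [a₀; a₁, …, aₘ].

[11; 1, 2, 1, 22]

a₀ = ⌊√138⌋ = 11.
With m₀=0, d₀=1 and mₖ₊₁ = dₖaₖ − mₖ, dₖ₊₁ = (n − mₖ₊₁²)/dₖ, aₖ₊₁ = ⌊(a₀+mₖ₊₁)/dₖ₊₁⌋:
  k=1: m=11, d=17, a=1
  k=2: m=6, d=6, a=2
  k=3: m=6, d=17, a=1
  k=4: m=11, d=1, a=22
d=1 and a=2a₀=22 at k=4, so the next step gives (m, d) = (11, 17) again — its k=1 value — and the period has length 4.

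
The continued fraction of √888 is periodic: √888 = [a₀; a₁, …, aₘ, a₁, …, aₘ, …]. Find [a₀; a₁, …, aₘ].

[29; 1, 3, 1, 58]

a₀ = ⌊√888⌋ = 29.
With m₀=0, d₀=1 and mₖ₊₁ = dₖaₖ − mₖ, dₖ₊₁ = (n − mₖ₊₁²)/dₖ, aₖ₊₁ = ⌊(a₀+mₖ₊₁)/dₖ₊₁⌋:
  k=1: m=29, d=47, a=1
  k=2: m=18, d=12, a=3
  k=3: m=18, d=47, a=1
  k=4: m=29, d=1, a=58
d=1 and a=2a₀=58 at k=4, so the next step gives (m, d) = (29, 47) again — its k=1 value — and the period has length 4.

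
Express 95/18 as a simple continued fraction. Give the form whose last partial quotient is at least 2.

[5; 3, 1, 1, 2]

95 = 5·18 + 5
18 = 3·5 + 3
5 = 1·3 + 2
3 = 1·2 + 1
2 = 2·1 + 0  (stop)
So 95/18 = [5; 3, 1, 1, 2].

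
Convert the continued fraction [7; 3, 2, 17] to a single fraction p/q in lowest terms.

889/122

Using pₖ = aₖpₖ₋₁ + pₖ₋₂ and qₖ = aₖqₖ₋₁ + qₖ₋₂:
  k=0: a=7, p=7, q=1
  k=1: a=3, p=22, q=3
  k=2: a=2, p=51, q=7
  k=3: a=17, p=889, q=122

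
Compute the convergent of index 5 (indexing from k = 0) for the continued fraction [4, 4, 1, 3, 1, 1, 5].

181/43

Using pₖ = aₖpₖ₋₁ + pₖ₋₂, qₖ = aₖqₖ₋₁ + qₖ₋₂ (with p₋₁=1, p₋₂=0, q₋₁=0, q₋₂=1):
  k=0: a=4, p=4, q=1
  k=1: a=4, p=17, q=4
  k=2: a=1, p=21, q=5
  k=3: a=3, p=80, q=19
  k=4: a=1, p=101, q=24
  k=5: a=1, p=181, q=43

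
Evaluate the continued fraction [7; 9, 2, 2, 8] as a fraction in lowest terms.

Using pₖ = aₖpₖ₋₁ + pₖ₋₂ and qₖ = aₖqₖ₋₁ + qₖ₋₂:
  k=0: a=7, p=7, q=1
  k=1: a=9, p=64, q=9
  k=2: a=2, p=135, q=19
  k=3: a=2, p=334, q=47
  k=4: a=8, p=2807, q=395

2807/395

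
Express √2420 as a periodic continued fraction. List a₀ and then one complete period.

a₀ = ⌊√2420⌋ = 49.
With m₀=0, d₀=1 and mₖ₊₁ = dₖaₖ − mₖ, dₖ₊₁ = (n − mₖ₊₁²)/dₖ, aₖ₊₁ = ⌊(a₀+mₖ₊₁)/dₖ₊₁⌋:
  k=1: m=49, d=19, a=5
  k=2: m=46, d=16, a=5
  k=3: m=34, d=79, a=1
  k=4: m=45, d=5, a=18
  k=5: m=45, d=79, a=1
  k=6: m=34, d=16, a=5
  k=7: m=46, d=19, a=5
  k=8: m=49, d=1, a=98
d=1 and a=2a₀=98 at k=8, so the next step gives (m, d) = (49, 19) again — its k=1 value — and the period has length 8.

[49; 5, 5, 1, 18, 1, 5, 5, 98]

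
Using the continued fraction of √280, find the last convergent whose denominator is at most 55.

√280 = [16; 1, 2, 1, 2, 1, 32, …] (period length 6).
Convergents:
  p_0/q_0 = 16/1
  p_1/q_1 = 17/1
  p_2/q_2 = 50/3
  p_3/q_3 = 67/4
  p_4/q_4 = 184/11
  p_5/q_5 = 251/15
  p_6/q_6 = 8216/491
q_5 = 15 ≤ 55 < 491 = q_6, so the answer is 251/15.

251/15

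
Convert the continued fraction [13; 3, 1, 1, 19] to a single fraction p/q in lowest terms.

Using pₖ = aₖpₖ₋₁ + pₖ₋₂ and qₖ = aₖqₖ₋₁ + qₖ₋₂:
  k=0: a=13, p=13, q=1
  k=1: a=3, p=40, q=3
  k=2: a=1, p=53, q=4
  k=3: a=1, p=93, q=7
  k=4: a=19, p=1820, q=137

1820/137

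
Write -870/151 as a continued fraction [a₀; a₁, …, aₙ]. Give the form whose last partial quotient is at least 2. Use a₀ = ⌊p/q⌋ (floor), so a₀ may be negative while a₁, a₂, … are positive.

-870 = -6×151 + 36
151 = 4×36 + 7
36 = 5×7 + 1
7 = 7×1 + 0  (stop)
So -870/151 = [-6; 4, 5, 7].

[-6; 4, 5, 7]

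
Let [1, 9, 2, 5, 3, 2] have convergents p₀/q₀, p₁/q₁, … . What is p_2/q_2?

Using pₖ = aₖpₖ₋₁ + pₖ₋₂, qₖ = aₖqₖ₋₁ + qₖ₋₂ (with p₋₁=1, p₋₂=0, q₋₁=0, q₋₂=1):
  k=0: a=1, p=1, q=1
  k=1: a=9, p=10, q=9
  k=2: a=2, p=21, q=19

21/19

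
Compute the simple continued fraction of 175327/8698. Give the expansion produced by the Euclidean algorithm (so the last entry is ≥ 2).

[20; 6, 2, 1, 3, 10, 12]

175327 = 20×8698 + 1367
8698 = 6×1367 + 496
1367 = 2×496 + 375
496 = 1×375 + 121
375 = 3×121 + 12
121 = 10×12 + 1
12 = 12×1 + 0  (stop)
So 175327/8698 = [20; 6, 2, 1, 3, 10, 12].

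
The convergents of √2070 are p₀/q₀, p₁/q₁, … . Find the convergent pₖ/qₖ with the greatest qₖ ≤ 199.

8235/181

√2070 = [45; 2, 90, …] (period length 2).
Convergents:
  p_0/q_0 = 45/1
  p_1/q_1 = 91/2
  p_2/q_2 = 8235/181
  p_3/q_3 = 16561/364
q_2 = 181 ≤ 199 < 364 = q_3, so the answer is 8235/181.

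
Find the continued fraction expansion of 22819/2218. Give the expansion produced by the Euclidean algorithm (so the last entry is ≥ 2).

22819 = 10·2218 + 639
2218 = 3·639 + 301
639 = 2·301 + 37
301 = 8·37 + 5
37 = 7·5 + 2
5 = 2·2 + 1
2 = 2·1 + 0  (stop)
So 22819/2218 = [10; 3, 2, 8, 7, 2, 2].

[10; 3, 2, 8, 7, 2, 2]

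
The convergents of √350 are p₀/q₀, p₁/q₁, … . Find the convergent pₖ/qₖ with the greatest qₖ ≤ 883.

√350 = [18; 1, 2, 2, 2, 1, 36, …] (period length 6).
Convergents:
  p_0/q_0 = 18/1
  p_1/q_1 = 19/1
  p_2/q_2 = 56/3
  p_3/q_3 = 131/7
  p_4/q_4 = 318/17
  p_5/q_5 = 449/24
  p_6/q_6 = 16482/881
  p_7/q_7 = 16931/905
q_6 = 881 ≤ 883 < 905 = q_7, so the answer is 16482/881.

16482/881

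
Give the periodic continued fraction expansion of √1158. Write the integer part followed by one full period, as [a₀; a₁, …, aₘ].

[34; 34, 68]

a₀ = ⌊√1158⌋ = 34.
With m₀=0, d₀=1 and mₖ₊₁ = dₖaₖ − mₖ, dₖ₊₁ = (n − mₖ₊₁²)/dₖ, aₖ₊₁ = ⌊(a₀+mₖ₊₁)/dₖ₊₁⌋:
  k=1: m=34, d=2, a=34
  k=2: m=34, d=1, a=68
d=1 and a=2a₀=68 at k=2, so the next step gives (m, d) = (34, 2) again — its k=1 value — and the period has length 2.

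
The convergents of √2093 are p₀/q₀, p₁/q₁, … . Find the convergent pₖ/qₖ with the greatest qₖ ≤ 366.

√2093 = [45; 1, 2, 1, 90, …] (period length 4).
Convergents:
  p_0/q_0 = 45/1
  p_1/q_1 = 46/1
  p_2/q_2 = 137/3
  p_3/q_3 = 183/4
  p_4/q_4 = 16607/363
  p_5/q_5 = 16790/367
q_4 = 363 ≤ 366 < 367 = q_5, so the answer is 16607/363.

16607/363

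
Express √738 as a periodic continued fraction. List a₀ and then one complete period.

a₀ = ⌊√738⌋ = 27.
With m₀=0, d₀=1 and mₖ₊₁ = dₖaₖ − mₖ, dₖ₊₁ = (n − mₖ₊₁²)/dₖ, aₖ₊₁ = ⌊(a₀+mₖ₊₁)/dₖ₊₁⌋:
  k=1: m=27, d=9, a=6
  k=2: m=27, d=1, a=54
d=1 and a=2a₀=54 at k=2, so the next step gives (m, d) = (27, 9) again — its k=1 value — and the period has length 2.

[27; 6, 54]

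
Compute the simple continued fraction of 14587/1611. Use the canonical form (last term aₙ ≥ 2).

[9; 18, 3, 3, 1, 6]

14587 = 9×1611 + 88
1611 = 18×88 + 27
88 = 3×27 + 7
27 = 3×7 + 6
7 = 1×6 + 1
6 = 6×1 + 0  (stop)
So 14587/1611 = [9; 18, 3, 3, 1, 6].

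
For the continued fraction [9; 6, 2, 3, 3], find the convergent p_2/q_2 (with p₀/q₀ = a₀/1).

Using pₖ = aₖpₖ₋₁ + pₖ₋₂, qₖ = aₖqₖ₋₁ + qₖ₋₂ (with p₋₁=1, p₋₂=0, q₋₁=0, q₋₂=1):
  k=0: a=9, p=9, q=1
  k=1: a=6, p=55, q=6
  k=2: a=2, p=119, q=13

119/13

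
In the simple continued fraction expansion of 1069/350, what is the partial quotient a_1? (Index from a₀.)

18

1069 = 3·350 + 19   →  a_0 = 3
350 = 18·19 + 8   →  a_1 = 18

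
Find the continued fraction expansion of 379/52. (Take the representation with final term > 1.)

[7; 3, 2, 7]

379 = 7·52 + 15
52 = 3·15 + 7
15 = 2·7 + 1
7 = 7·1 + 0  (stop)
So 379/52 = [7; 3, 2, 7].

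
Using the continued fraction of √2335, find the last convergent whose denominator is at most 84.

√2335 = [48; 3, 9, 3, 96, …] (period length 4).
Convergents:
  p_0/q_0 = 48/1
  p_1/q_1 = 145/3
  p_2/q_2 = 1353/28
  p_3/q_3 = 4204/87
q_2 = 28 ≤ 84 < 87 = q_3, so the answer is 1353/28.

1353/28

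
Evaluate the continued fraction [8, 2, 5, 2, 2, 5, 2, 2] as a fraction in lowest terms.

14488/1713

Fold from the inside: start with 2/1.
  2 + 1/2 = 5/2
  5 + 2/5 = 27/5
  2 + 5/27 = 59/27
  2 + 27/59 = 145/59
  5 + 59/145 = 784/145
  2 + 145/784 = 1713/784
  8 + 784/1713 = 14488/1713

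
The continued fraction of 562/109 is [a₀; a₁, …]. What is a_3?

2

562 = 5·109 + 17   →  a_0 = 5
109 = 6·17 + 7   →  a_1 = 6
17 = 2·7 + 3   →  a_2 = 2
7 = 2·3 + 1   →  a_3 = 2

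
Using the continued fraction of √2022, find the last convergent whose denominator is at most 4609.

√2022 = [44; 1, 28, 1, 88, …] (period length 4).
Convergents:
  p_0/q_0 = 44/1
  p_1/q_1 = 45/1
  p_2/q_2 = 1304/29
  p_3/q_3 = 1349/30
  p_4/q_4 = 120016/2669
  p_5/q_5 = 121365/2699
  p_6/q_6 = 3518236/78241
q_5 = 2699 ≤ 4609 < 78241 = q_6, so the answer is 121365/2699.

121365/2699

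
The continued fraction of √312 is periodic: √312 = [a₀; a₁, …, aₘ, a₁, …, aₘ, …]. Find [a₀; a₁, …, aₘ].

a₀ = ⌊√312⌋ = 17.

[17; 1, 1, 1, 34]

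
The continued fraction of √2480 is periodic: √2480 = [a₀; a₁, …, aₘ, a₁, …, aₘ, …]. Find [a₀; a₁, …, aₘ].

[49; 1, 3, 1, 98]

a₀ = ⌊√2480⌋ = 49.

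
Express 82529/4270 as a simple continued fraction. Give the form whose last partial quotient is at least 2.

[19; 3, 19, 6, 12]

82529 = 19*4270 + 1399
4270 = 3*1399 + 73
1399 = 19*73 + 12
73 = 6*12 + 1
12 = 12*1 + 0  (stop)
So 82529/4270 = [19; 3, 19, 6, 12].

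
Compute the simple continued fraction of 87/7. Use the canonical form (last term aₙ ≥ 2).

[12; 2, 3]

87 = 12·7 + 3
7 = 2·3 + 1
3 = 3·1 + 0  (stop)
So 87/7 = [12; 2, 3].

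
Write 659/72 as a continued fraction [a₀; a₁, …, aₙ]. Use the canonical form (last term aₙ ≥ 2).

659 = 9*72 + 11
72 = 6*11 + 6
11 = 1*6 + 5
6 = 1*5 + 1
5 = 5*1 + 0  (stop)
So 659/72 = [9; 6, 1, 1, 5].

[9; 6, 1, 1, 5]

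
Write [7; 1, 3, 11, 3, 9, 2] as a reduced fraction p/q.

Using pₖ = aₖpₖ₋₁ + pₖ₋₂ and qₖ = aₖqₖ₋₁ + qₖ₋₂:
  k=0: a=7, p=7, q=1
  k=1: a=1, p=8, q=1
  k=2: a=3, p=31, q=4
  k=3: a=11, p=349, q=45
  k=4: a=3, p=1078, q=139
  k=5: a=9, p=10051, q=1296
  k=6: a=2, p=21180, q=2731

21180/2731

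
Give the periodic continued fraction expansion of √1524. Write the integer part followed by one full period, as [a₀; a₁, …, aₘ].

a₀ = ⌊√1524⌋ = 39.
With m₀=0, d₀=1 and mₖ₊₁ = dₖaₖ − mₖ, dₖ₊₁ = (n − mₖ₊₁²)/dₖ, aₖ₊₁ = ⌊(a₀+mₖ₊₁)/dₖ₊₁⌋:
  k=1: m=39, d=3, a=26
  k=2: m=39, d=1, a=78
d=1 and a=2a₀=78 at k=2, so the next step gives (m, d) = (39, 3) again — its k=1 value — and the period has length 2.

[39; 26, 78]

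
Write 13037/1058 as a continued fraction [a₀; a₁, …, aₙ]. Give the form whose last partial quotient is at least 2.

13037 = 12*1058 + 341
1058 = 3*341 + 35
341 = 9*35 + 26
35 = 1*26 + 9
26 = 2*9 + 8
9 = 1*8 + 1
8 = 8*1 + 0  (stop)
So 13037/1058 = [12; 3, 9, 1, 2, 1, 8].

[12; 3, 9, 1, 2, 1, 8]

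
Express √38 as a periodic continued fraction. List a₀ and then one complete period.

a₀ = ⌊√38⌋ = 6.
With m₀=0, d₀=1 and mₖ₊₁ = dₖaₖ − mₖ, dₖ₊₁ = (n − mₖ₊₁²)/dₖ, aₖ₊₁ = ⌊(a₀+mₖ₊₁)/dₖ₊₁⌋:
  k=1: m=6, d=2, a=6
  k=2: m=6, d=1, a=12
d=1 and a=2a₀=12 at k=2, so the next step gives (m, d) = (6, 2) again — its k=1 value — and the period has length 2.

[6; 6, 12]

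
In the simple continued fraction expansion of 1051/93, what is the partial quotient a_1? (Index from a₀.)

1051 = 11·93 + 28   →  a_0 = 11
93 = 3·28 + 9   →  a_1 = 3

3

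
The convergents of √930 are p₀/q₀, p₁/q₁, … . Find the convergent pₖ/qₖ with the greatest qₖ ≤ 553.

√930 = [30; 2, 60, …] (period length 2).
Convergents:
  p_0/q_0 = 30/1
  p_1/q_1 = 61/2
  p_2/q_2 = 3690/121
  p_3/q_3 = 7441/244
  p_4/q_4 = 450150/14761
q_3 = 244 ≤ 553 < 14761 = q_4, so the answer is 7441/244.

7441/244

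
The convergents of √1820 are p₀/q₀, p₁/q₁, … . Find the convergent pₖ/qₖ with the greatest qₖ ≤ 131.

5418/127

√1820 = [42; 1, 1, 1, 20, 1, 1, 1, 84, …] (period length 8).
Convergents:
  p_0/q_0 = 42/1
  p_1/q_1 = 43/1
  p_2/q_2 = 85/2
  p_3/q_3 = 128/3
  p_4/q_4 = 2645/62
  p_5/q_5 = 2773/65
  p_6/q_6 = 5418/127
  p_7/q_7 = 8191/192
q_6 = 127 ≤ 131 < 192 = q_7, so the answer is 5418/127.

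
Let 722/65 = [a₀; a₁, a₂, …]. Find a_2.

3

722 = 11·65 + 7   →  a_0 = 11
65 = 9·7 + 2   →  a_1 = 9
7 = 3·2 + 1   →  a_2 = 3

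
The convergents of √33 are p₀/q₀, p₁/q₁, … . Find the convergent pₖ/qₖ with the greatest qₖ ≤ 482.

√33 = [5; 1, 2, 1, 10, …] (period length 4).
Convergents:
  p_0/q_0 = 5/1
  p_1/q_1 = 6/1
  p_2/q_2 = 17/3
  p_3/q_3 = 23/4
  p_4/q_4 = 247/43
  p_5/q_5 = 270/47
  p_6/q_6 = 787/137
  p_7/q_7 = 1057/184
  p_8/q_8 = 11357/1977
q_7 = 184 ≤ 482 < 1977 = q_8, so the answer is 1057/184.

1057/184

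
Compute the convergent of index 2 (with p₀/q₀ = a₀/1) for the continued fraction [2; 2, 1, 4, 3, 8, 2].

7/3

Using pₖ = aₖpₖ₋₁ + pₖ₋₂, qₖ = aₖqₖ₋₁ + qₖ₋₂ (with p₋₁=1, p₋₂=0, q₋₁=0, q₋₂=1):
  k=0: a=2, p=2, q=1
  k=1: a=2, p=5, q=2
  k=2: a=1, p=7, q=3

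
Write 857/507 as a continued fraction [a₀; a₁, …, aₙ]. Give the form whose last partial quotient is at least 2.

857 = 1*507 + 350
507 = 1*350 + 157
350 = 2*157 + 36
157 = 4*36 + 13
36 = 2*13 + 10
13 = 1*10 + 3
10 = 3*3 + 1
3 = 3*1 + 0  (stop)
So 857/507 = [1; 1, 2, 4, 2, 1, 3, 3].

[1; 1, 2, 4, 2, 1, 3, 3]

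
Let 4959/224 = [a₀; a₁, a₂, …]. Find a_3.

4959 = 22·224 + 31   →  a_0 = 22
224 = 7·31 + 7   →  a_1 = 7
31 = 4·7 + 3   →  a_2 = 4
7 = 2·3 + 1   →  a_3 = 2

2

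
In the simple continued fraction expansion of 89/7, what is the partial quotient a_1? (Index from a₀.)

1

89 = 12·7 + 5   →  a_0 = 12
7 = 1·5 + 2   →  a_1 = 1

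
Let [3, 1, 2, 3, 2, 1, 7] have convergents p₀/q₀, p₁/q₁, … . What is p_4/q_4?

85/23

Using pₖ = aₖpₖ₋₁ + pₖ₋₂, qₖ = aₖqₖ₋₁ + qₖ₋₂ (with p₋₁=1, p₋₂=0, q₋₁=0, q₋₂=1):
  k=0: a=3, p=3, q=1
  k=1: a=1, p=4, q=1
  k=2: a=2, p=11, q=3
  k=3: a=3, p=37, q=10
  k=4: a=2, p=85, q=23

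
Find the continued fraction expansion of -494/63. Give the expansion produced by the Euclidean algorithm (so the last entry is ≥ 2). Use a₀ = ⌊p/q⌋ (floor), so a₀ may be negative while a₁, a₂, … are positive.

-494 = -8·63 + 10
63 = 6·10 + 3
10 = 3·3 + 1
3 = 3·1 + 0  (stop)
So -494/63 = [-8; 6, 3, 3].

[-8; 6, 3, 3]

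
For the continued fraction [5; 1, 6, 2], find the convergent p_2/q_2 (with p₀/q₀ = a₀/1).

41/7

Using pₖ = aₖpₖ₋₁ + pₖ₋₂, qₖ = aₖqₖ₋₁ + qₖ₋₂ (with p₋₁=1, p₋₂=0, q₋₁=0, q₋₂=1):
  k=0: a=5, p=5, q=1
  k=1: a=1, p=6, q=1
  k=2: a=6, p=41, q=7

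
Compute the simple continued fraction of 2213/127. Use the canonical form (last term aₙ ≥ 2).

2213 = 17×127 + 54
127 = 2×54 + 19
54 = 2×19 + 16
19 = 1×16 + 3
16 = 5×3 + 1
3 = 3×1 + 0  (stop)
So 2213/127 = [17; 2, 2, 1, 5, 3].

[17; 2, 2, 1, 5, 3]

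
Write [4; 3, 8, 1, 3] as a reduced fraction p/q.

Fold from the inside: start with 3/1.
  1 + 1/3 = 4/3
  8 + 3/4 = 35/4
  3 + 4/35 = 109/35
  4 + 35/109 = 471/109

471/109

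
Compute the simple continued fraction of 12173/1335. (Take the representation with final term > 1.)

[9; 8, 2, 4, 2, 3, 2]

12173 = 9*1335 + 158
1335 = 8*158 + 71
158 = 2*71 + 16
71 = 4*16 + 7
16 = 2*7 + 2
7 = 3*2 + 1
2 = 2*1 + 0  (stop)
So 12173/1335 = [9; 8, 2, 4, 2, 3, 2].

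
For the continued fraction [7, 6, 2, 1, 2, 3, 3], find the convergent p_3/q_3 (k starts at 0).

136/19

Using pₖ = aₖpₖ₋₁ + pₖ₋₂, qₖ = aₖqₖ₋₁ + qₖ₋₂ (with p₋₁=1, p₋₂=0, q₋₁=0, q₋₂=1):
  k=0: a=7, p=7, q=1
  k=1: a=6, p=43, q=6
  k=2: a=2, p=93, q=13
  k=3: a=1, p=136, q=19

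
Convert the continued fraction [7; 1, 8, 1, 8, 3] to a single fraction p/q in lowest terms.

2188/277

Fold from the inside: start with 3/1.
  8 + 1/3 = 25/3
  1 + 3/25 = 28/25
  8 + 25/28 = 249/28
  1 + 28/249 = 277/249
  7 + 249/277 = 2188/277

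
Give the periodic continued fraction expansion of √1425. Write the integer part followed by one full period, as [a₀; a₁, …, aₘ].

[37; 1, 2, 1, 74]

a₀ = ⌊√1425⌋ = 37.
With m₀=0, d₀=1 and mₖ₊₁ = dₖaₖ − mₖ, dₖ₊₁ = (n − mₖ₊₁²)/dₖ, aₖ₊₁ = ⌊(a₀+mₖ₊₁)/dₖ₊₁⌋:
  k=1: m=37, d=56, a=1
  k=2: m=19, d=19, a=2
  k=3: m=19, d=56, a=1
  k=4: m=37, d=1, a=74
d=1 and a=2a₀=74 at k=4, so the next step gives (m, d) = (37, 56) again — its k=1 value — and the period has length 4.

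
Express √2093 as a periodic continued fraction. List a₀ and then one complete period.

a₀ = ⌊√2093⌋ = 45.

[45; 1, 2, 1, 90]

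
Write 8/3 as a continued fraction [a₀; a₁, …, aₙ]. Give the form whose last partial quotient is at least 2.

8 = 2×3 + 2
3 = 1×2 + 1
2 = 2×1 + 0  (stop)
So 8/3 = [2; 1, 2].

[2; 1, 2]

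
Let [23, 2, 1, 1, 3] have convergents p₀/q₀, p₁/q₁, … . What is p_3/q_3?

Using pₖ = aₖpₖ₋₁ + pₖ₋₂, qₖ = aₖqₖ₋₁ + qₖ₋₂ (with p₋₁=1, p₋₂=0, q₋₁=0, q₋₂=1):
  k=0: a=23, p=23, q=1
  k=1: a=2, p=47, q=2
  k=2: a=1, p=70, q=3
  k=3: a=1, p=117, q=5

117/5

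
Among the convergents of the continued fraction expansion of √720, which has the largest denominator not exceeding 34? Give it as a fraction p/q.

161/6

√720 = [26; 1, 4, 1, 52, …] (period length 4).
Convergents:
  p_0/q_0 = 26/1
  p_1/q_1 = 27/1
  p_2/q_2 = 134/5
  p_3/q_3 = 161/6
  p_4/q_4 = 8506/317
q_3 = 6 ≤ 34 < 317 = q_4, so the answer is 161/6.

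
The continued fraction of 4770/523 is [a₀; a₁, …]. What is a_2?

4770 = 9·523 + 63   →  a_0 = 9
523 = 8·63 + 19   →  a_1 = 8
63 = 3·19 + 6   →  a_2 = 3

3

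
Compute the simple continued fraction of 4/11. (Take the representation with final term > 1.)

4 = 0·11 + 4
11 = 2·4 + 3
4 = 1·3 + 1
3 = 3·1 + 0  (stop)
So 4/11 = [0; 2, 1, 3].

[0; 2, 1, 3]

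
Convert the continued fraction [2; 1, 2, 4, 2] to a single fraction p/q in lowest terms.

78/29

Fold from the inside: start with 2/1.
  4 + 1/2 = 9/2
  2 + 2/9 = 20/9
  1 + 9/20 = 29/20
  2 + 20/29 = 78/29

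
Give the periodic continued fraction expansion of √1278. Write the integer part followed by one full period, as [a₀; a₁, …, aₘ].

a₀ = ⌊√1278⌋ = 35.
With m₀=0, d₀=1 and mₖ₊₁ = dₖaₖ − mₖ, dₖ₊₁ = (n − mₖ₊₁²)/dₖ, aₖ₊₁ = ⌊(a₀+mₖ₊₁)/dₖ₊₁⌋:
  k=1: m=35, d=53, a=1
  k=2: m=18, d=18, a=2
  k=3: m=18, d=53, a=1
  k=4: m=35, d=1, a=70
d=1 and a=2a₀=70 at k=4, so the next step gives (m, d) = (35, 53) again — its k=1 value — and the period has length 4.

[35; 1, 2, 1, 70]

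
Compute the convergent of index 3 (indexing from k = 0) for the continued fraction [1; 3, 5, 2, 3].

Using pₖ = aₖpₖ₋₁ + pₖ₋₂, qₖ = aₖqₖ₋₁ + qₖ₋₂ (with p₋₁=1, p₋₂=0, q₋₁=0, q₋₂=1):
  k=0: a=1, p=1, q=1
  k=1: a=3, p=4, q=3
  k=2: a=5, p=21, q=16
  k=3: a=2, p=46, q=35

46/35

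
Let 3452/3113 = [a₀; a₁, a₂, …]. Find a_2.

5

3452 = 1·3113 + 339   →  a_0 = 1
3113 = 9·339 + 62   →  a_1 = 9
339 = 5·62 + 29   →  a_2 = 5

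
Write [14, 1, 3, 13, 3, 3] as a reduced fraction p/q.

Fold from the inside: start with 3/1.
  3 + 1/3 = 10/3
  13 + 3/10 = 133/10
  3 + 10/133 = 409/133
  1 + 133/409 = 542/409
  14 + 409/542 = 7997/542

7997/542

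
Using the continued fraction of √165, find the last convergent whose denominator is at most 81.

√165 = [12; 1, 5, 2, 5, 1, 24, …] (period length 6).
Convergents:
  p_0/q_0 = 12/1
  p_1/q_1 = 13/1
  p_2/q_2 = 77/6
  p_3/q_3 = 167/13
  p_4/q_4 = 912/71
  p_5/q_5 = 1079/84
q_4 = 71 ≤ 81 < 84 = q_5, so the answer is 912/71.

912/71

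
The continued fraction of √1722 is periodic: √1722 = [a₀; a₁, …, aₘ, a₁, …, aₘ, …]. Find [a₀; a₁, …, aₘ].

a₀ = ⌊√1722⌋ = 41.
With m₀=0, d₀=1 and mₖ₊₁ = dₖaₖ − mₖ, dₖ₊₁ = (n − mₖ₊₁²)/dₖ, aₖ₊₁ = ⌊(a₀+mₖ₊₁)/dₖ₊₁⌋:
  k=1: m=41, d=41, a=2
  k=2: m=41, d=1, a=82
d=1 and a=2a₀=82 at k=2, so the next step gives (m, d) = (41, 41) again — its k=1 value — and the period has length 2.

[41; 2, 82]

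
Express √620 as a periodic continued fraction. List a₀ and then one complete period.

[24; 1, 8, 1, 48]

a₀ = ⌊√620⌋ = 24.
With m₀=0, d₀=1 and mₖ₊₁ = dₖaₖ − mₖ, dₖ₊₁ = (n − mₖ₊₁²)/dₖ, aₖ₊₁ = ⌊(a₀+mₖ₊₁)/dₖ₊₁⌋:
  k=1: m=24, d=44, a=1
  k=2: m=20, d=5, a=8
  k=3: m=20, d=44, a=1
  k=4: m=24, d=1, a=48
d=1 and a=2a₀=48 at k=4, so the next step gives (m, d) = (24, 44) again — its k=1 value — and the period has length 4.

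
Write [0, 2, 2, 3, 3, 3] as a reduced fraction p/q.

76/185

Using pₖ = aₖpₖ₋₁ + pₖ₋₂ and qₖ = aₖqₖ₋₁ + qₖ₋₂:
  k=0: a=0, p=0, q=1
  k=1: a=2, p=1, q=2
  k=2: a=2, p=2, q=5
  k=3: a=3, p=7, q=17
  k=4: a=3, p=23, q=56
  k=5: a=3, p=76, q=185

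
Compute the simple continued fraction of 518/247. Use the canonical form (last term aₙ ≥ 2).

[2; 10, 3, 2, 3]

518 = 2·247 + 24
247 = 10·24 + 7
24 = 3·7 + 3
7 = 2·3 + 1
3 = 3·1 + 0  (stop)
So 518/247 = [2; 10, 3, 2, 3].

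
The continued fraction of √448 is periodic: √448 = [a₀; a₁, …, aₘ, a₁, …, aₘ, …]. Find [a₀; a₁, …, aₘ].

a₀ = ⌊√448⌋ = 21.
With m₀=0, d₀=1 and mₖ₊₁ = dₖaₖ − mₖ, dₖ₊₁ = (n − mₖ₊₁²)/dₖ, aₖ₊₁ = ⌊(a₀+mₖ₊₁)/dₖ₊₁⌋:
  k=1: m=21, d=7, a=6
  k=2: m=21, d=1, a=42
d=1 and a=2a₀=42 at k=2, so the next step gives (m, d) = (21, 7) again — its k=1 value — and the period has length 2.

[21; 6, 42]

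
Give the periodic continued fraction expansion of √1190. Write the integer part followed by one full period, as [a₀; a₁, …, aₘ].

[34; 2, 68]

a₀ = ⌊√1190⌋ = 34.
With m₀=0, d₀=1 and mₖ₊₁ = dₖaₖ − mₖ, dₖ₊₁ = (n − mₖ₊₁²)/dₖ, aₖ₊₁ = ⌊(a₀+mₖ₊₁)/dₖ₊₁⌋:
  k=1: m=34, d=34, a=2
  k=2: m=34, d=1, a=68
d=1 and a=2a₀=68 at k=2, so the next step gives (m, d) = (34, 34) again — its k=1 value — and the period has length 2.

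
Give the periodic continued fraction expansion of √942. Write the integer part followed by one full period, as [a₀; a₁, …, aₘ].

[30; 1, 2, 4, 20, 4, 2, 1, 60]

a₀ = ⌊√942⌋ = 30.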